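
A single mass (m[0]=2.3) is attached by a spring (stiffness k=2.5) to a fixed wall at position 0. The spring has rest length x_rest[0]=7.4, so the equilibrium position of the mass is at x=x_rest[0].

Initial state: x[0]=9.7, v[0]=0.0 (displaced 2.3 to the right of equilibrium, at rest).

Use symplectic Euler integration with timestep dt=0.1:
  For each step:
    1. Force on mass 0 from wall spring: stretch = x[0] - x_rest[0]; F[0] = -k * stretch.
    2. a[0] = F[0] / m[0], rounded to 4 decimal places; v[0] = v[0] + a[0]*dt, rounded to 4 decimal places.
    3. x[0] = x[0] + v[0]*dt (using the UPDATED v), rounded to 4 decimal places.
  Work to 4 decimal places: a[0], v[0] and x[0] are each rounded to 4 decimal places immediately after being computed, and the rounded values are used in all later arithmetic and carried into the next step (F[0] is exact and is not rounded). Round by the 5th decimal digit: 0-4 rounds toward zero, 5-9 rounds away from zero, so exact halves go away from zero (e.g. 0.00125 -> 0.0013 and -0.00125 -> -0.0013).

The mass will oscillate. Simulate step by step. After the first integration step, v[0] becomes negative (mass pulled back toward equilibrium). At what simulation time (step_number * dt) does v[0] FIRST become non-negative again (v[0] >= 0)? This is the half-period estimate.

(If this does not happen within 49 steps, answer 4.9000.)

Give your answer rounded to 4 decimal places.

Answer: 3.1000

Derivation:
Step 0: x=[9.7000] v=[0.0000]
Step 1: x=[9.6750] v=[-0.2500]
Step 2: x=[9.6253] v=[-0.4973]
Step 3: x=[9.5514] v=[-0.7392]
Step 4: x=[9.4541] v=[-0.9731]
Step 5: x=[9.3345] v=[-1.1964]
Step 6: x=[9.1938] v=[-1.4067]
Step 7: x=[9.0336] v=[-1.6017]
Step 8: x=[8.8557] v=[-1.7793]
Step 9: x=[8.6620] v=[-1.9375]
Step 10: x=[8.4545] v=[-2.0747]
Step 11: x=[8.2356] v=[-2.1893]
Step 12: x=[8.0076] v=[-2.2801]
Step 13: x=[7.7730] v=[-2.3461]
Step 14: x=[7.5343] v=[-2.3866]
Step 15: x=[7.2942] v=[-2.4012]
Step 16: x=[7.0552] v=[-2.3897]
Step 17: x=[6.8200] v=[-2.3522]
Step 18: x=[6.5911] v=[-2.2892]
Step 19: x=[6.3710] v=[-2.2013]
Step 20: x=[6.1621] v=[-2.0895]
Step 21: x=[5.9666] v=[-1.9550]
Step 22: x=[5.7867] v=[-1.7992]
Step 23: x=[5.6243] v=[-1.6238]
Step 24: x=[5.4812] v=[-1.4308]
Step 25: x=[5.3590] v=[-1.2222]
Step 26: x=[5.2590] v=[-1.0004]
Step 27: x=[5.1822] v=[-0.7677]
Step 28: x=[5.1295] v=[-0.5266]
Step 29: x=[5.1015] v=[-0.2798]
Step 30: x=[5.0985] v=[-0.0300]
Step 31: x=[5.1205] v=[0.2202]
First v>=0 after going negative at step 31, time=3.1000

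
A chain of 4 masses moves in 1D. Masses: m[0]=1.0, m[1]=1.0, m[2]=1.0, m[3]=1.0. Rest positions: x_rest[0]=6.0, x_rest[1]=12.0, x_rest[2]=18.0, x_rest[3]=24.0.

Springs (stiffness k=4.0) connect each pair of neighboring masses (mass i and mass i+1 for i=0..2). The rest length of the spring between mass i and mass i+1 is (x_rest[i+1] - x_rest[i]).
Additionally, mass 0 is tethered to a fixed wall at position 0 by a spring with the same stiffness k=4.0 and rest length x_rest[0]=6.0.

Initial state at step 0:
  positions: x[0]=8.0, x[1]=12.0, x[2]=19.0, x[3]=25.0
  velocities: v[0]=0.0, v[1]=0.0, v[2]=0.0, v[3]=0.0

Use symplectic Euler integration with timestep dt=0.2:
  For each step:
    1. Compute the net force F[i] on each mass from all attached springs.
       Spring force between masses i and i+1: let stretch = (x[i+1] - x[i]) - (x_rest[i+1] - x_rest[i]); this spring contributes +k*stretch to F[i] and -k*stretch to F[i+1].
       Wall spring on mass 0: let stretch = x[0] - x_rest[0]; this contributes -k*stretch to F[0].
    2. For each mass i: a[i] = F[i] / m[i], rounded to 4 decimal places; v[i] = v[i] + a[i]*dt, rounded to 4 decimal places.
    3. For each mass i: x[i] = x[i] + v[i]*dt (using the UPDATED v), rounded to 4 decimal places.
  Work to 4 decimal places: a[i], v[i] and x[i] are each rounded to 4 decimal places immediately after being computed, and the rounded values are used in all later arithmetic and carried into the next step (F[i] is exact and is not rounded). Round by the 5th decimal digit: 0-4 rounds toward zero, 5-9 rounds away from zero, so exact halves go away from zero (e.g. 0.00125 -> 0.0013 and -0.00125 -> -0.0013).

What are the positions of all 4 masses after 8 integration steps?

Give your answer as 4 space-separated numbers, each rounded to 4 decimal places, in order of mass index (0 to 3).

Step 0: x=[8.0000 12.0000 19.0000 25.0000] v=[0.0000 0.0000 0.0000 0.0000]
Step 1: x=[7.3600 12.4800 18.8400 25.0000] v=[-3.2000 2.4000 -0.8000 0.0000]
Step 2: x=[6.3616 13.1584 18.6480 24.9744] v=[-4.9920 3.3920 -0.9600 -0.1280]
Step 3: x=[5.4328 13.6276 18.5899 24.8966] v=[-4.6438 2.3462 -0.2906 -0.3891]
Step 4: x=[4.9460 13.5796 18.7469 24.7697] v=[-2.4342 -0.2398 0.7849 -0.6345]
Step 5: x=[5.0492 12.9770 19.0408 24.6392] v=[0.5159 -3.0128 1.4693 -0.6527]
Step 6: x=[5.6130 12.0762 19.2602 24.5729] v=[2.8188 -4.5040 1.0970 -0.3314]
Step 7: x=[6.3128 11.2907 19.1802 24.6166] v=[3.4990 -3.9274 -0.4000 0.2184]
Step 8: x=[6.7990 10.9711 18.7077 24.7505] v=[2.4311 -1.5981 -2.3625 0.6693]

Answer: 6.7990 10.9711 18.7077 24.7505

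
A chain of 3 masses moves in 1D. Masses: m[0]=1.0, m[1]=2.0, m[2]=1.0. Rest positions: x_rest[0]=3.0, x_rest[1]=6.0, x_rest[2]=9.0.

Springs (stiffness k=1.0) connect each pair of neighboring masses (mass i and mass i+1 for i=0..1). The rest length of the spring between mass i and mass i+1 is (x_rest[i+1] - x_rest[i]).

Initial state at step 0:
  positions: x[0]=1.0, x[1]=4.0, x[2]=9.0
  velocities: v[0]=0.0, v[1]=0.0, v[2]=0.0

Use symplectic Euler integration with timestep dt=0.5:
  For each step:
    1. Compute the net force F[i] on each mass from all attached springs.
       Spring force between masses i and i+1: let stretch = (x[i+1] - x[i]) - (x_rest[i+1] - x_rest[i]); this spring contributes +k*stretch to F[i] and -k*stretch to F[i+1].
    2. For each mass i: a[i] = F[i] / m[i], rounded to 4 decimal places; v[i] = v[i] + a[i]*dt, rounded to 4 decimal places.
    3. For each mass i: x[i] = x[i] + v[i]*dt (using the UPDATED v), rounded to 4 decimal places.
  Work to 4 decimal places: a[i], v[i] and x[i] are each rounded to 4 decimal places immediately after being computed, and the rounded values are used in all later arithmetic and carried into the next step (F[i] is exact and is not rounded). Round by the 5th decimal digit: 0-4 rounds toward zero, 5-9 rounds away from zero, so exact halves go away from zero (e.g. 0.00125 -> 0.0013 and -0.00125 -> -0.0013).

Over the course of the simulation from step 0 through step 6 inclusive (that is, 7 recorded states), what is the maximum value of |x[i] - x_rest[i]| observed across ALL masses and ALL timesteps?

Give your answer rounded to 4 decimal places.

Answer: 2.8252

Derivation:
Step 0: x=[1.0000 4.0000 9.0000] v=[0.0000 0.0000 0.0000]
Step 1: x=[1.0000 4.2500 8.5000] v=[0.0000 0.5000 -1.0000]
Step 2: x=[1.0625 4.6250 7.6875] v=[0.1250 0.7500 -1.6250]
Step 3: x=[1.2657 4.9375 6.8594] v=[0.4063 0.6250 -1.6563]
Step 4: x=[1.6368 5.0313 6.3008] v=[0.7422 0.1875 -1.1173]
Step 5: x=[2.1066 4.8594 6.1748] v=[0.9395 -0.3438 -0.2521]
Step 6: x=[2.5146 4.5078 6.4699] v=[0.8159 -0.7032 0.5902]
Max displacement = 2.8252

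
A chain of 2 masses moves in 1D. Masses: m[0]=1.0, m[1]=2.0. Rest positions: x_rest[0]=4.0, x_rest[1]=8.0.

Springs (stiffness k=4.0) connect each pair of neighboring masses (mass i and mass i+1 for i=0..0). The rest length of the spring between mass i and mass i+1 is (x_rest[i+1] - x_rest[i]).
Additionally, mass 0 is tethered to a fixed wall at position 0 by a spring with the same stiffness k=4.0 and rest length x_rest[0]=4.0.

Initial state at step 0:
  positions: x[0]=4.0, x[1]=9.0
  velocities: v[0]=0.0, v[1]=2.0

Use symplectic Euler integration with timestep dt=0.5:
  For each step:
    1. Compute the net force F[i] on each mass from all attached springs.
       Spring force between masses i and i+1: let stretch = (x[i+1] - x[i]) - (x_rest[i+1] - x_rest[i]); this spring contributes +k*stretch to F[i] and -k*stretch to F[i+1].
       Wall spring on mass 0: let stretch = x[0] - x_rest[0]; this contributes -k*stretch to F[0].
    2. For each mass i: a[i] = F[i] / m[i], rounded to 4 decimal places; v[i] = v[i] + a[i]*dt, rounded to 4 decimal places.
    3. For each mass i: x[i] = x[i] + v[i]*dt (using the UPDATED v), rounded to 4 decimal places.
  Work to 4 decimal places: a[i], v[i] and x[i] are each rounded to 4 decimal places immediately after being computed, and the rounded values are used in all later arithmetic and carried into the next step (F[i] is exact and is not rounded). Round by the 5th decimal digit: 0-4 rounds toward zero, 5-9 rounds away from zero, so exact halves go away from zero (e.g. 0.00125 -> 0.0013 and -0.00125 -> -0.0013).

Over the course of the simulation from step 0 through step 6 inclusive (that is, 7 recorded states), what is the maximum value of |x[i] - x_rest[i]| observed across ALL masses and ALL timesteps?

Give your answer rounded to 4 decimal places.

Answer: 1.8750

Derivation:
Step 0: x=[4.0000 9.0000] v=[0.0000 2.0000]
Step 1: x=[5.0000 9.5000] v=[2.0000 1.0000]
Step 2: x=[5.5000 9.7500] v=[1.0000 0.5000]
Step 3: x=[4.7500 9.8750] v=[-1.5000 0.2500]
Step 4: x=[4.3750 9.4375] v=[-0.7500 -0.8750]
Step 5: x=[4.6875 8.4688] v=[0.6250 -1.9375]
Step 6: x=[4.0938 7.6094] v=[-1.1874 -1.7188]
Max displacement = 1.8750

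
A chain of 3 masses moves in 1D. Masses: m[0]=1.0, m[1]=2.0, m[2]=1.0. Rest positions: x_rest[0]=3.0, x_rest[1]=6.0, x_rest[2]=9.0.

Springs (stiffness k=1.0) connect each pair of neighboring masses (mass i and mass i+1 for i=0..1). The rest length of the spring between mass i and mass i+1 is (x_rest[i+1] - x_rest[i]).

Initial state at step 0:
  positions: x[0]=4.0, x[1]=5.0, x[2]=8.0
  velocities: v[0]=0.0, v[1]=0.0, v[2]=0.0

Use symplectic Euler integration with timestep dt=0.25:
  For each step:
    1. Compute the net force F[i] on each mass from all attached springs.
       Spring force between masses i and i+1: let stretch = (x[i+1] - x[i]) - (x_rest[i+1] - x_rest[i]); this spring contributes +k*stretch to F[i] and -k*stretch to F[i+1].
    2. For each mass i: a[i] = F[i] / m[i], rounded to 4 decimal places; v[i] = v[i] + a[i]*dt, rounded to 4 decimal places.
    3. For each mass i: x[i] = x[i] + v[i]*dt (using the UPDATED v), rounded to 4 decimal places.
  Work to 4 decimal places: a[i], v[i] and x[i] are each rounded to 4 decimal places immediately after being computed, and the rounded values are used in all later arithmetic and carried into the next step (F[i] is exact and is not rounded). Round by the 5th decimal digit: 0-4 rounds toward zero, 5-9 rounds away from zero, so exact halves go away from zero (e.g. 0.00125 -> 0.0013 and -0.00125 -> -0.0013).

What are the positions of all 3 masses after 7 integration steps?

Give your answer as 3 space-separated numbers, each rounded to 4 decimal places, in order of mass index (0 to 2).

Step 0: x=[4.0000 5.0000 8.0000] v=[0.0000 0.0000 0.0000]
Step 1: x=[3.8750 5.0625 8.0000] v=[-0.5000 0.2500 0.0000]
Step 2: x=[3.6367 5.1797 8.0039] v=[-0.9531 0.4688 0.0156]
Step 3: x=[3.3074 5.3370 8.0188] v=[-1.3174 0.6290 0.0596]
Step 4: x=[2.9174 5.5146 8.0536] v=[-1.5600 0.7105 0.1392]
Step 5: x=[2.5022 5.6904 8.1172] v=[-1.6607 0.7032 0.2545]
Step 6: x=[2.0988 5.8424 8.2167] v=[-1.6137 0.6080 0.3978]
Step 7: x=[1.7419 5.9516 8.3553] v=[-1.4278 0.4368 0.5542]

Answer: 1.7419 5.9516 8.3553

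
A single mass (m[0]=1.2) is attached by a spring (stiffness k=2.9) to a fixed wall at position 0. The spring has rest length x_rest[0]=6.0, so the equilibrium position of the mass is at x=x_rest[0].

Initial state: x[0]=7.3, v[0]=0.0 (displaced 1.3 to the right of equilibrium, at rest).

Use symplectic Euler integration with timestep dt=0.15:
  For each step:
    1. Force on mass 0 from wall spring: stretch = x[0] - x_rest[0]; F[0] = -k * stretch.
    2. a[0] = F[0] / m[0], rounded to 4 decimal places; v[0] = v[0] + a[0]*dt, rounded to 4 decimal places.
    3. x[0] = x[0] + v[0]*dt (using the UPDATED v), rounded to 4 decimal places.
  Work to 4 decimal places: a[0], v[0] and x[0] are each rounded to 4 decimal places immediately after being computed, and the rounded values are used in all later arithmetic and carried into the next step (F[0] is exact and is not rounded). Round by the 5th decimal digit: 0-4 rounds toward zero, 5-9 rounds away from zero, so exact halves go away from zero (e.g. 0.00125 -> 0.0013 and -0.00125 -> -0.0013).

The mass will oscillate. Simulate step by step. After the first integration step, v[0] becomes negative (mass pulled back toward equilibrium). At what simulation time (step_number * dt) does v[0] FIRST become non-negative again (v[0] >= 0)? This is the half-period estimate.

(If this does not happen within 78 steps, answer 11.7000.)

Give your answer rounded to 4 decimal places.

Step 0: x=[7.3000] v=[0.0000]
Step 1: x=[7.2293] v=[-0.4713]
Step 2: x=[7.0918] v=[-0.9169]
Step 3: x=[6.8949] v=[-1.3127]
Step 4: x=[6.6493] v=[-1.6371]
Step 5: x=[6.3684] v=[-1.8725]
Step 6: x=[6.0675] v=[-2.0060]
Step 7: x=[5.7629] v=[-2.0305]
Step 8: x=[5.4712] v=[-1.9446]
Step 9: x=[5.2083] v=[-1.7529]
Step 10: x=[4.9884] v=[-1.4659]
Step 11: x=[4.8235] v=[-1.0992]
Step 12: x=[4.7226] v=[-0.6727]
Step 13: x=[4.6912] v=[-0.2096]
Step 14: x=[4.7309] v=[0.2648]
First v>=0 after going negative at step 14, time=2.1000

Answer: 2.1000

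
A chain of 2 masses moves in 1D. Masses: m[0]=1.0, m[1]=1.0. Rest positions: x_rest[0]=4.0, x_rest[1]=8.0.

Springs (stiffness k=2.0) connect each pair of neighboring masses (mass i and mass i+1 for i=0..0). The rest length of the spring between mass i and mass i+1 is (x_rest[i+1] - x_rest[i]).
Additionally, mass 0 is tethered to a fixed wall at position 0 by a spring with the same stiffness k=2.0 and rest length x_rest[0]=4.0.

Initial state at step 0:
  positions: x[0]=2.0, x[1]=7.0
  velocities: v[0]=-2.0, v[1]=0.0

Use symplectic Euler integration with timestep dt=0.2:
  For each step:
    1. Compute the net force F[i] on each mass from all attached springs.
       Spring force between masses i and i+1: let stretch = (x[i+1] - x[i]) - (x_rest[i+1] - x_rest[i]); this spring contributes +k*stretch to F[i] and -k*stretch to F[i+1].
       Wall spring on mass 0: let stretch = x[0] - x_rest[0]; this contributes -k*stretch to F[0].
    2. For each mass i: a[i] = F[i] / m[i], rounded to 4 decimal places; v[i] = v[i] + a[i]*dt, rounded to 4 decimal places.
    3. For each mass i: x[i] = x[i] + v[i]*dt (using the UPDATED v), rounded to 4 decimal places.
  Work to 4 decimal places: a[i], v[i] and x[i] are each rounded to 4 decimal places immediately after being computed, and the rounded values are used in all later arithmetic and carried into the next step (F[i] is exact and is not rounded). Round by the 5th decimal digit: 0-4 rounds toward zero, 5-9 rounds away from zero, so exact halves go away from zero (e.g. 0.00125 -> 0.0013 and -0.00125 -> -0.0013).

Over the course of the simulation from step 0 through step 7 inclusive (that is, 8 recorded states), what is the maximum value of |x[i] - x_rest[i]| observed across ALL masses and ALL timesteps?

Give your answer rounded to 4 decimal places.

Step 0: x=[2.0000 7.0000] v=[-2.0000 0.0000]
Step 1: x=[1.8400 6.9200] v=[-0.8000 -0.4000]
Step 2: x=[1.9392 6.7536] v=[0.4960 -0.8320]
Step 3: x=[2.2684 6.5220] v=[1.6461 -1.1578]
Step 4: x=[2.7564 6.2702] v=[2.4402 -1.2592]
Step 5: x=[3.3050 6.0573] v=[2.7432 -1.0647]
Step 6: x=[3.8094 5.9442] v=[2.5221 -0.5656]
Step 7: x=[4.1799 5.9803] v=[1.8523 0.1805]
Max displacement = 2.1600

Answer: 2.1600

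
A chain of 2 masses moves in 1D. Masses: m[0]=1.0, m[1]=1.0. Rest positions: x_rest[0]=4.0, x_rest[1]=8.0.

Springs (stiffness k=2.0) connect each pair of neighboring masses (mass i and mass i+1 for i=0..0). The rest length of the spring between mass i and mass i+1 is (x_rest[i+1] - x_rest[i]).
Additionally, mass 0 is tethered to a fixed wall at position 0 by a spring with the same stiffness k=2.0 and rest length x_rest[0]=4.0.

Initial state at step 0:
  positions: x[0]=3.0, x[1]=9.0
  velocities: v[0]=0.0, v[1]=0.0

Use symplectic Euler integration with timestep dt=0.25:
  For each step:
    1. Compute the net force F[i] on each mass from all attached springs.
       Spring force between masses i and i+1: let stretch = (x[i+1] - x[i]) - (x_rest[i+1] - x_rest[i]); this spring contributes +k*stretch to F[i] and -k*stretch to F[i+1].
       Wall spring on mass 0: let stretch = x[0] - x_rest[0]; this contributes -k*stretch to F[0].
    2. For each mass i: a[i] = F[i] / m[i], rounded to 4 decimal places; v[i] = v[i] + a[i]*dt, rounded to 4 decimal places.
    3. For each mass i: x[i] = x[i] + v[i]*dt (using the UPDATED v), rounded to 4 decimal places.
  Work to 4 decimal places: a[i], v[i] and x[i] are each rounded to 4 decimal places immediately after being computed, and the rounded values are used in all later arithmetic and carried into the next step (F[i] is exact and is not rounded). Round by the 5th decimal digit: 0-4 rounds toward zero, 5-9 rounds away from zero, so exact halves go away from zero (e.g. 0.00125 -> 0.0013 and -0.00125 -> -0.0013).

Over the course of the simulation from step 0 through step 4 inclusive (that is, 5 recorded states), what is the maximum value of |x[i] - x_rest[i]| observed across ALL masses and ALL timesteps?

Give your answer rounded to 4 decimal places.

Step 0: x=[3.0000 9.0000] v=[0.0000 0.0000]
Step 1: x=[3.3750 8.7500] v=[1.5000 -1.0000]
Step 2: x=[4.0000 8.3281] v=[2.5000 -1.6875]
Step 3: x=[4.6660 7.8652] v=[2.6641 -1.8516]
Step 4: x=[5.1487 7.5024] v=[1.9307 -1.4512]
Max displacement = 1.1487

Answer: 1.1487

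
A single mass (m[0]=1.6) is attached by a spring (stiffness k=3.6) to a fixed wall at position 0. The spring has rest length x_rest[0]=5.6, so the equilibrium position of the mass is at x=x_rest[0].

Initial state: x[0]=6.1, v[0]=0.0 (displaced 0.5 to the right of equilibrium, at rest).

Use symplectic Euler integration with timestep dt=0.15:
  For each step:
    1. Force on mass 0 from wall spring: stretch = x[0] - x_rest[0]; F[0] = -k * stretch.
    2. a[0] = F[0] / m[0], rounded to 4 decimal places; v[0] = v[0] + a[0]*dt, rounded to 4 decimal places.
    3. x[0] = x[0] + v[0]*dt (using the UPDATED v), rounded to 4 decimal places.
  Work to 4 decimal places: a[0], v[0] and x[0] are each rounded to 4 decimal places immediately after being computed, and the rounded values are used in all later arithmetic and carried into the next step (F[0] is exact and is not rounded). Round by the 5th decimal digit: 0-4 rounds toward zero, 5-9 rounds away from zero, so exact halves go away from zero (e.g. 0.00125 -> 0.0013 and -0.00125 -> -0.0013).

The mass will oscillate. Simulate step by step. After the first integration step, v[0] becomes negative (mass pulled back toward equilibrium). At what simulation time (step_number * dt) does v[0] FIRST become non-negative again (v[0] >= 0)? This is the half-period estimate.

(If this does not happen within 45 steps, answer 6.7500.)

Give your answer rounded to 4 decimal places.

Step 0: x=[6.1000] v=[0.0000]
Step 1: x=[6.0747] v=[-0.1688]
Step 2: x=[6.0254] v=[-0.3290]
Step 3: x=[5.9545] v=[-0.4726]
Step 4: x=[5.8657] v=[-0.5922]
Step 5: x=[5.7634] v=[-0.6819]
Step 6: x=[5.6528] v=[-0.7371]
Step 7: x=[5.5396] v=[-0.7549]
Step 8: x=[5.4294] v=[-0.7345]
Step 9: x=[5.3279] v=[-0.6769]
Step 10: x=[5.2401] v=[-0.5851]
Step 11: x=[5.1706] v=[-0.4636]
Step 12: x=[5.1228] v=[-0.3187]
Step 13: x=[5.0992] v=[-0.1576]
Step 14: x=[5.1009] v=[0.0114]
First v>=0 after going negative at step 14, time=2.1000

Answer: 2.1000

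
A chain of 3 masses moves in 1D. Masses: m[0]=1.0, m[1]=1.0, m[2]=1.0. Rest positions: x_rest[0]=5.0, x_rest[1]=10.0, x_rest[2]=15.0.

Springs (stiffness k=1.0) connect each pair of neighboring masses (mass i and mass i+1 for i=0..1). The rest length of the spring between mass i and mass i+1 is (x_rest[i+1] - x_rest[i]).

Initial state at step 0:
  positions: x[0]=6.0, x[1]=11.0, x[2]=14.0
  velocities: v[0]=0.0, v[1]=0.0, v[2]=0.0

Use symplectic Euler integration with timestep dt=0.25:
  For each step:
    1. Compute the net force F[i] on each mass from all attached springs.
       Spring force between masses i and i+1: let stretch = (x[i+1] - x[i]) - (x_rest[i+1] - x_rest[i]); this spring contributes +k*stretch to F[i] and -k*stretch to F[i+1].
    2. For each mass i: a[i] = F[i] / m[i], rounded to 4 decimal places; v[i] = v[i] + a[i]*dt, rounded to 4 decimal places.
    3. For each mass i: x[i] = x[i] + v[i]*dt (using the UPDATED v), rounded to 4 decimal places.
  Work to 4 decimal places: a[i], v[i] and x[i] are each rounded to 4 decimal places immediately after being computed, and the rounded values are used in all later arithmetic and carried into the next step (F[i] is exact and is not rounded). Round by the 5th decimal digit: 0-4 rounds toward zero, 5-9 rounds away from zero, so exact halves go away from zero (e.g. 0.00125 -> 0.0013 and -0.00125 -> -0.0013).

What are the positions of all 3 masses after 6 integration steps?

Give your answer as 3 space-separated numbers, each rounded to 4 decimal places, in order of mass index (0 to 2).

Step 0: x=[6.0000 11.0000 14.0000] v=[0.0000 0.0000 0.0000]
Step 1: x=[6.0000 10.8750 14.1250] v=[0.0000 -0.5000 0.5000]
Step 2: x=[5.9922 10.6484 14.3594] v=[-0.0313 -0.9063 0.9375]
Step 3: x=[5.9629 10.3628 14.6744] v=[-0.1173 -1.1426 1.2598]
Step 4: x=[5.8961 10.0716 15.0324] v=[-0.2673 -1.1647 1.4319]
Step 5: x=[5.7778 9.8295 15.3928] v=[-0.4734 -0.9684 1.4417]
Step 6: x=[5.6002 9.6819 15.7180] v=[-0.7105 -0.5905 1.3009]

Answer: 5.6002 9.6819 15.7180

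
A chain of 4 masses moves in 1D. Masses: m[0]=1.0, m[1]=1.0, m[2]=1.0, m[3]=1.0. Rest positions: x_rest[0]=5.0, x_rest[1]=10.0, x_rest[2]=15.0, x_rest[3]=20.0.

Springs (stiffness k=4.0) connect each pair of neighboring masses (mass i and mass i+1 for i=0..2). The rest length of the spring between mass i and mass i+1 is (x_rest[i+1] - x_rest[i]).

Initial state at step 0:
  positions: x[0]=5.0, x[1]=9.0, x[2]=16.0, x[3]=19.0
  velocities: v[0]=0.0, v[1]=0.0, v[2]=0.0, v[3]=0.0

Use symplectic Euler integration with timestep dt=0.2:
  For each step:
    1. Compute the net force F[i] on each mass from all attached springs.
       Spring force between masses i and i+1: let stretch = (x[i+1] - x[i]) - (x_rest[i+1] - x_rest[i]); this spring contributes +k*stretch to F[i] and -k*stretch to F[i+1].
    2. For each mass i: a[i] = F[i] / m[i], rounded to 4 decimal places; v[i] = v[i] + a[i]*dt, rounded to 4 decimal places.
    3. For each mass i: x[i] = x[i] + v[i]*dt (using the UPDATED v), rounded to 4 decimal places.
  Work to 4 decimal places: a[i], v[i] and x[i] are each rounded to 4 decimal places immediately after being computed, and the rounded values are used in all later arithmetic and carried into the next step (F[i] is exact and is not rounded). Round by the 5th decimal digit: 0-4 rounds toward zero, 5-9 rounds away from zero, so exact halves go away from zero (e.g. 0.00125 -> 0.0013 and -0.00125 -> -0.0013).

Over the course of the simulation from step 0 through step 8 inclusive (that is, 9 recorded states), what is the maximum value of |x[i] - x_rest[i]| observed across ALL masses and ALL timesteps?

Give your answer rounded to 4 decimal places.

Step 0: x=[5.0000 9.0000 16.0000 19.0000] v=[0.0000 0.0000 0.0000 0.0000]
Step 1: x=[4.8400 9.4800 15.3600 19.3200] v=[-0.8000 2.4000 -3.2000 1.6000]
Step 2: x=[4.6224 10.1584 14.4128 19.8064] v=[-1.0880 3.3920 -4.7360 2.4320]
Step 3: x=[4.4906 10.6317 13.6479 20.2298] v=[-0.6592 2.3667 -3.8246 2.1171]
Step 4: x=[4.5413 10.6051 13.4535 20.4001] v=[0.2537 -0.1332 -0.9720 0.8516]
Step 5: x=[4.7622 10.0640 13.9148 20.2590] v=[1.1047 -2.7055 2.3066 -0.7057]
Step 6: x=[5.0314 9.2907 14.7751 19.9028] v=[1.3461 -3.8663 4.3013 -1.7811]
Step 7: x=[5.1821 8.7135 15.5783 19.5261] v=[0.7535 -2.8862 4.0159 -1.8833]
Step 8: x=[5.0978 8.6696 15.9148 19.3178] v=[-0.4214 -0.2195 1.6823 -1.0415]
Max displacement = 1.5465

Answer: 1.5465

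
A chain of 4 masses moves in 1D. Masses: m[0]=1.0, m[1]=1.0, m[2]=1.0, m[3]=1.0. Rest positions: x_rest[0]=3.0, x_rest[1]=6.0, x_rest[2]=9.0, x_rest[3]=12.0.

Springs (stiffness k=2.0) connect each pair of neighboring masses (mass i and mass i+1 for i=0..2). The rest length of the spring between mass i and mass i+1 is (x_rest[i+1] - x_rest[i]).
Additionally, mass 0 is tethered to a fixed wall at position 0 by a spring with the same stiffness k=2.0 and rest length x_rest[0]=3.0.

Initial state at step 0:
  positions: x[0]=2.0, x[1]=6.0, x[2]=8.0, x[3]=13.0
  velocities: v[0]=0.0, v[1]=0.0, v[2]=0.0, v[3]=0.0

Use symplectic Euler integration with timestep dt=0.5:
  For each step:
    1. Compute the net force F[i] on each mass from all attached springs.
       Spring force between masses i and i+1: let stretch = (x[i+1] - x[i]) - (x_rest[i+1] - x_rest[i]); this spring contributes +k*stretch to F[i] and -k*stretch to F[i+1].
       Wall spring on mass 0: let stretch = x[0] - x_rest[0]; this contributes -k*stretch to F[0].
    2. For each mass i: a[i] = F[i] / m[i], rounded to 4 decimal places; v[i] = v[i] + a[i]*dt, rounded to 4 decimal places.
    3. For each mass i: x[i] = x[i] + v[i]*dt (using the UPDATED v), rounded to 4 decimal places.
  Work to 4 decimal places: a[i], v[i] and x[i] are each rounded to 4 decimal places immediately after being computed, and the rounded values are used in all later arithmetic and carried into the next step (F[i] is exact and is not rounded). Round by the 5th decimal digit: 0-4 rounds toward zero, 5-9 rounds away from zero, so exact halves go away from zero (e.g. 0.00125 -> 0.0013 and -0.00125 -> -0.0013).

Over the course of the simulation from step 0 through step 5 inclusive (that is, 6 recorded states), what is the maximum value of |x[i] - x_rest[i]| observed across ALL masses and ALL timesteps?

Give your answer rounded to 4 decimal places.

Step 0: x=[2.0000 6.0000 8.0000 13.0000] v=[0.0000 0.0000 0.0000 0.0000]
Step 1: x=[3.0000 5.0000 9.5000 12.0000] v=[2.0000 -2.0000 3.0000 -2.0000]
Step 2: x=[3.5000 5.2500 10.0000 11.2500] v=[1.0000 0.5000 1.0000 -1.5000]
Step 3: x=[3.1250 7.0000 8.7500 11.3750] v=[-0.7500 3.5000 -2.5000 0.2500]
Step 4: x=[3.1250 7.6875 7.9375 11.6875] v=[0.0000 1.3750 -1.6250 0.6250]
Step 5: x=[3.8438 6.2188 8.8750 11.6250] v=[1.4375 -2.9375 1.8750 -0.1250]
Max displacement = 1.6875

Answer: 1.6875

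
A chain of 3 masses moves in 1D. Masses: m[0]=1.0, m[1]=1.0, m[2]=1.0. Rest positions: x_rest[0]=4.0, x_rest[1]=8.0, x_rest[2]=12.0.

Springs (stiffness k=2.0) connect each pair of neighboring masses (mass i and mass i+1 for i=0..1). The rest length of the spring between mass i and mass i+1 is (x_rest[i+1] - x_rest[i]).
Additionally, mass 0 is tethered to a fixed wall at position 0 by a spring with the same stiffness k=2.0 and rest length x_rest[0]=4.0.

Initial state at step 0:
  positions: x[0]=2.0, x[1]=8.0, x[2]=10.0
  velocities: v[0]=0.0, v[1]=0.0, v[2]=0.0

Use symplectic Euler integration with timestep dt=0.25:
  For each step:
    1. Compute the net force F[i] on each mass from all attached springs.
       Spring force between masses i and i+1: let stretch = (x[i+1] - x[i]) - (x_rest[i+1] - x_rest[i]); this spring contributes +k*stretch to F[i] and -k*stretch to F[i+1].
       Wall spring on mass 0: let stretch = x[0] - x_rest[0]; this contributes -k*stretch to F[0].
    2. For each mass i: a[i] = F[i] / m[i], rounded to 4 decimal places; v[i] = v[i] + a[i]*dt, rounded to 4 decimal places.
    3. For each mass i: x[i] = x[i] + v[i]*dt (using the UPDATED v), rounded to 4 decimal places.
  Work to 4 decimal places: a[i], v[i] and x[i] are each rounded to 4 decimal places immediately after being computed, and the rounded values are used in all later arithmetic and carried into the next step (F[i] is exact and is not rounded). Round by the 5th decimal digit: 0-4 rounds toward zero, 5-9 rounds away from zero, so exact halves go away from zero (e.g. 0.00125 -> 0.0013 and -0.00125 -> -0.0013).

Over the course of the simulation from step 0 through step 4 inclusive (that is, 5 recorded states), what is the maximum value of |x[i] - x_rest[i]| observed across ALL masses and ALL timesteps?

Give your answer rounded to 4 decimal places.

Step 0: x=[2.0000 8.0000 10.0000] v=[0.0000 0.0000 0.0000]
Step 1: x=[2.5000 7.5000 10.2500] v=[2.0000 -2.0000 1.0000]
Step 2: x=[3.3125 6.7188 10.6563] v=[3.2500 -3.1250 1.6250]
Step 3: x=[4.1367 6.0040 11.0704] v=[3.2969 -2.8594 1.6563]
Step 4: x=[4.6773 5.6890 11.3512] v=[2.1622 -1.2599 1.1231]
Max displacement = 2.3110

Answer: 2.3110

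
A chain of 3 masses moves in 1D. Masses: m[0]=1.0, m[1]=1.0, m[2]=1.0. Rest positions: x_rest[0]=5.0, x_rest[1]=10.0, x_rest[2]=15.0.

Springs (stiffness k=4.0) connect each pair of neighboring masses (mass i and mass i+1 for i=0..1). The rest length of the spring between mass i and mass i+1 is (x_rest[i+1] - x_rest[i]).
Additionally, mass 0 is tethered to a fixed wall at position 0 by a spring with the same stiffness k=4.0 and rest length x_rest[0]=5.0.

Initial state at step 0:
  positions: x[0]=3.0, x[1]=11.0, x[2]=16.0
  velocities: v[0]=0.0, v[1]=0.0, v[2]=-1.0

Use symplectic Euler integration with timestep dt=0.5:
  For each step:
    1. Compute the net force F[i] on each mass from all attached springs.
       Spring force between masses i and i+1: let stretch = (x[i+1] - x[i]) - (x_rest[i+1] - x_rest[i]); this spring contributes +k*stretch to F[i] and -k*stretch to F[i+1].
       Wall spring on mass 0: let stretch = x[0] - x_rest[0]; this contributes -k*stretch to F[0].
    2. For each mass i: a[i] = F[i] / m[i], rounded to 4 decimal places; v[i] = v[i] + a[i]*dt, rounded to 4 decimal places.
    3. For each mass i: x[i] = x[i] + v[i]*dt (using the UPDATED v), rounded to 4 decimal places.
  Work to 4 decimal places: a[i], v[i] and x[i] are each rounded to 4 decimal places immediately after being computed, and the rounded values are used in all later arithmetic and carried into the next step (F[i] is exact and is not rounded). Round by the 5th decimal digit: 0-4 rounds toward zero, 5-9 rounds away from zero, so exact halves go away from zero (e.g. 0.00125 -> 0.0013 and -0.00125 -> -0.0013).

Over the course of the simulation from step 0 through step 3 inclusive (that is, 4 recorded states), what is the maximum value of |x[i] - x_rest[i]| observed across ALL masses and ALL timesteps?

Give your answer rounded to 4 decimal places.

Answer: 3.0000

Derivation:
Step 0: x=[3.0000 11.0000 16.0000] v=[0.0000 0.0000 -1.0000]
Step 1: x=[8.0000 8.0000 15.5000] v=[10.0000 -6.0000 -1.0000]
Step 2: x=[5.0000 12.5000 12.5000] v=[-6.0000 9.0000 -6.0000]
Step 3: x=[4.5000 9.5000 14.5000] v=[-1.0000 -6.0000 4.0000]
Max displacement = 3.0000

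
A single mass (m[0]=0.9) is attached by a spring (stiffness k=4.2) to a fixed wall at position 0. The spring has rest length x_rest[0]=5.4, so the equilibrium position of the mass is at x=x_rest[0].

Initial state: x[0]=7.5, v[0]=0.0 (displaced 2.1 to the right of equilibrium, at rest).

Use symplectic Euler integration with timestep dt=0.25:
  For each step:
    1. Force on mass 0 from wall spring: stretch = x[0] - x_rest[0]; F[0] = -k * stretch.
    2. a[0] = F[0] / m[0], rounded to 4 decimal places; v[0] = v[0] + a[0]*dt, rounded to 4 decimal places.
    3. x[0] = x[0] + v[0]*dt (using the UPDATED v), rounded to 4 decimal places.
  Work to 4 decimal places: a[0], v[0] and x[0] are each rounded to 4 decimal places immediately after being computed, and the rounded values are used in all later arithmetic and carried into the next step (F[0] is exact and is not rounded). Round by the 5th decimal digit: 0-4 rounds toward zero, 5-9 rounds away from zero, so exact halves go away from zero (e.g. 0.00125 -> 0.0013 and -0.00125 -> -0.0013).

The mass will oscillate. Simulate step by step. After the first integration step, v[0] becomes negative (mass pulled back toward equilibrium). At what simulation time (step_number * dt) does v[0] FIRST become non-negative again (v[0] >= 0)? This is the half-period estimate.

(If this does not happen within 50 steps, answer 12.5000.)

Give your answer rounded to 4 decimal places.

Answer: 1.5000

Derivation:
Step 0: x=[7.5000] v=[0.0000]
Step 1: x=[6.8875] v=[-2.4500]
Step 2: x=[5.8412] v=[-4.1854]
Step 3: x=[4.6662] v=[-4.7001]
Step 4: x=[3.7052] v=[-3.8440]
Step 5: x=[3.2385] v=[-1.8667]
Step 6: x=[3.4023] v=[0.6551]
First v>=0 after going negative at step 6, time=1.5000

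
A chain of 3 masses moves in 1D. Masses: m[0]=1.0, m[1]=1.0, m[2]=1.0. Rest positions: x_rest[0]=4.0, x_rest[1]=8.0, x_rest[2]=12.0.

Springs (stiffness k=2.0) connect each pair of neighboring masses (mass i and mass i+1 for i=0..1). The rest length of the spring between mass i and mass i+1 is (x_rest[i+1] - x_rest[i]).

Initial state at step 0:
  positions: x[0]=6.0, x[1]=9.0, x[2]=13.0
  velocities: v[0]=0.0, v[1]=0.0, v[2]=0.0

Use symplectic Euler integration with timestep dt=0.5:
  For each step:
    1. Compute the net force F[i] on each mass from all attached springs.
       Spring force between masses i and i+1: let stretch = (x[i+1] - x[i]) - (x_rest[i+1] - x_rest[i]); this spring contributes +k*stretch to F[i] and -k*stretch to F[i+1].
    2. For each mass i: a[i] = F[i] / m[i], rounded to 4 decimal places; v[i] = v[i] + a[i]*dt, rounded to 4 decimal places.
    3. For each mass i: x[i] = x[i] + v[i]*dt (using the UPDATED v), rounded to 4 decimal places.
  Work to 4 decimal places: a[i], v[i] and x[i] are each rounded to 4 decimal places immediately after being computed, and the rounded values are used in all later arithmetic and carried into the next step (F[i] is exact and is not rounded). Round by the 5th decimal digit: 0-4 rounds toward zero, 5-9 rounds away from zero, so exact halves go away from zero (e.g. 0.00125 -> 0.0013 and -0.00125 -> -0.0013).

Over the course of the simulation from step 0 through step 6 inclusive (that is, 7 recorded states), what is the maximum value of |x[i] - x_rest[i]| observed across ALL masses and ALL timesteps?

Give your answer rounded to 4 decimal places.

Answer: 2.0625

Derivation:
Step 0: x=[6.0000 9.0000 13.0000] v=[0.0000 0.0000 0.0000]
Step 1: x=[5.5000 9.5000 13.0000] v=[-1.0000 1.0000 0.0000]
Step 2: x=[5.0000 9.7500 13.2500] v=[-1.0000 0.5000 0.5000]
Step 3: x=[4.8750 9.3750 13.7500] v=[-0.2500 -0.7500 1.0000]
Step 4: x=[5.0000 8.9375 14.0625] v=[0.2500 -0.8750 0.6250]
Step 5: x=[5.0938 9.0938 13.8125] v=[0.1875 0.3125 -0.5000]
Step 6: x=[5.1876 9.6094 13.2032] v=[0.1875 1.0312 -1.2187]
Max displacement = 2.0625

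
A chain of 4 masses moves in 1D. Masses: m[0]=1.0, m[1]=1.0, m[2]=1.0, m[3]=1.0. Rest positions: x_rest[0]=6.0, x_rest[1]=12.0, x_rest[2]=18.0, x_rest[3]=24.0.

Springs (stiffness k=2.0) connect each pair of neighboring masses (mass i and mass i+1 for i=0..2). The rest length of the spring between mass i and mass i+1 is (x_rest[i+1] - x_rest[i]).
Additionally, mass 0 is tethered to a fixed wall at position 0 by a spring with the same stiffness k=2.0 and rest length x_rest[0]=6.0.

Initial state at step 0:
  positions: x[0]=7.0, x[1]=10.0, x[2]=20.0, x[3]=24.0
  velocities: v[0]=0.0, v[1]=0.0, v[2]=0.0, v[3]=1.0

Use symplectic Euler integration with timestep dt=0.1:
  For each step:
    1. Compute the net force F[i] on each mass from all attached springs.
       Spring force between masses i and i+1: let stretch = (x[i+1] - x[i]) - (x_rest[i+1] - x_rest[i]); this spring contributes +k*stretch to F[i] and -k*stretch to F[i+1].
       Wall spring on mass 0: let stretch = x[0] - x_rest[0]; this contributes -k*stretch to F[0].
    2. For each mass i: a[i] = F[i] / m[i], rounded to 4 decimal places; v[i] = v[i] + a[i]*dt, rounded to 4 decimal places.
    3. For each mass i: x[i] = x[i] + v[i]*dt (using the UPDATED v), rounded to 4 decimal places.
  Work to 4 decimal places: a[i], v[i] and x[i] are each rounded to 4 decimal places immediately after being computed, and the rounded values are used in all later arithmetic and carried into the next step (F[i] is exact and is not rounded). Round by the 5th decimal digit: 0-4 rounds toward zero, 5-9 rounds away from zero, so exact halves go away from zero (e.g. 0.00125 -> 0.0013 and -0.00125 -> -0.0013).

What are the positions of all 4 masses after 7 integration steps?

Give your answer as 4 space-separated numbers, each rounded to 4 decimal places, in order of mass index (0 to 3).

Answer: 5.4303 12.8486 17.6785 25.3605

Derivation:
Step 0: x=[7.0000 10.0000 20.0000 24.0000] v=[0.0000 0.0000 0.0000 1.0000]
Step 1: x=[6.9200 10.1400 19.8800 24.1400] v=[-0.8000 1.4000 -1.2000 1.4000]
Step 2: x=[6.7660 10.4104 19.6504 24.3148] v=[-1.5400 2.7040 -2.2960 1.7480]
Step 3: x=[6.5496 10.7927 19.3293 24.5163] v=[-2.1643 3.8231 -3.2111 2.0151]
Step 4: x=[6.2870 11.2609 18.9412 24.7341] v=[-2.6256 4.6818 -3.8810 2.1777]
Step 5: x=[5.9982 11.7832 18.5154 24.9560] v=[-2.8882 5.2231 -4.2585 2.2191]
Step 6: x=[5.7051 12.3245 18.0837 25.1691] v=[-2.9308 5.4125 -4.3168 2.1310]
Step 7: x=[5.4303 12.8486 17.6785 25.3605] v=[-2.7479 5.2405 -4.0516 1.9139]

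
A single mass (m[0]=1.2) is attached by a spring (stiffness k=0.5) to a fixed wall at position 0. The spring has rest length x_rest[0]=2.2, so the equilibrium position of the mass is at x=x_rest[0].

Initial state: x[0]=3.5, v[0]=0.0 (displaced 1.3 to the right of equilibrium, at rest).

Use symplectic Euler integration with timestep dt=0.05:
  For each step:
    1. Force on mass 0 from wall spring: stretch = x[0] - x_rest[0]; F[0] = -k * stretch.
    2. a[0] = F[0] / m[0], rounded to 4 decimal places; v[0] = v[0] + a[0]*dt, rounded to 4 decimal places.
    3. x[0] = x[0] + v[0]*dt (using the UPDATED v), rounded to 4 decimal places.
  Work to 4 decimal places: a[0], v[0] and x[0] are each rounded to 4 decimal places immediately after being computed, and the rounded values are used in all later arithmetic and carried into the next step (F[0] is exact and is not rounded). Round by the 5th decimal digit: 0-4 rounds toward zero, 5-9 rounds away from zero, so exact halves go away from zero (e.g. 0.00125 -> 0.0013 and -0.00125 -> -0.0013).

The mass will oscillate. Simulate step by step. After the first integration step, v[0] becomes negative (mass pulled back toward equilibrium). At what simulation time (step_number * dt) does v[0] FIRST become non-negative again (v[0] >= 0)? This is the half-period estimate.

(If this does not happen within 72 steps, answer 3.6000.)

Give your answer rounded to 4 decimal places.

Answer: 3.6000

Derivation:
Step 0: x=[3.5000] v=[0.0000]
Step 1: x=[3.4986] v=[-0.0271]
Step 2: x=[3.4959] v=[-0.0542]
Step 3: x=[3.4918] v=[-0.0812]
Step 4: x=[3.4864] v=[-0.1081]
Step 5: x=[3.4797] v=[-0.1349]
Step 6: x=[3.4716] v=[-0.1616]
Step 7: x=[3.4622] v=[-0.1881]
Step 8: x=[3.4515] v=[-0.2144]
Step 9: x=[3.4395] v=[-0.2405]
Step 10: x=[3.4262] v=[-0.2663]
Step 11: x=[3.4116] v=[-0.2918]
Step 12: x=[3.3958] v=[-0.3170]
Step 13: x=[3.3787] v=[-0.3419]
Step 14: x=[3.3604] v=[-0.3665]
Step 15: x=[3.3409] v=[-0.3907]
Step 16: x=[3.3202] v=[-0.4145]
Step 17: x=[3.2983] v=[-0.4378]
Step 18: x=[3.2753] v=[-0.4607]
Step 19: x=[3.2511] v=[-0.4831]
Step 20: x=[3.2259] v=[-0.5050]
Step 21: x=[3.1996] v=[-0.5264]
Step 22: x=[3.1722] v=[-0.5472]
Step 23: x=[3.1438] v=[-0.5675]
Step 24: x=[3.1144] v=[-0.5872]
Step 25: x=[3.0841] v=[-0.6063]
Step 26: x=[3.0529] v=[-0.6247]
Step 27: x=[3.0208] v=[-0.6425]
Step 28: x=[2.9878] v=[-0.6596]
Step 29: x=[2.9540] v=[-0.6760]
Step 30: x=[2.9194] v=[-0.6917]
Step 31: x=[2.8841] v=[-0.7067]
Step 32: x=[2.8481] v=[-0.7210]
Step 33: x=[2.8114] v=[-0.7345]
Step 34: x=[2.7740] v=[-0.7472]
Step 35: x=[2.7360] v=[-0.7592]
Step 36: x=[2.6975] v=[-0.7704]
Step 37: x=[2.6585] v=[-0.7808]
Step 38: x=[2.6190] v=[-0.7904]
Step 39: x=[2.5790] v=[-0.7991]
Step 40: x=[2.5387] v=[-0.8070]
Step 41: x=[2.4980] v=[-0.8141]
Step 42: x=[2.4570] v=[-0.8203]
Step 43: x=[2.4157] v=[-0.8257]
Step 44: x=[2.3742] v=[-0.8302]
Step 45: x=[2.3325] v=[-0.8338]
Step 46: x=[2.2907] v=[-0.8366]
Step 47: x=[2.2488] v=[-0.8385]
Step 48: x=[2.2068] v=[-0.8395]
Step 49: x=[2.1648] v=[-0.8396]
Step 50: x=[2.1229] v=[-0.8389]
Step 51: x=[2.0810] v=[-0.8373]
Step 52: x=[2.0393] v=[-0.8348]
Step 53: x=[1.9977] v=[-0.8315]
Step 54: x=[1.9563] v=[-0.8273]
Step 55: x=[1.9152] v=[-0.8222]
Step 56: x=[1.8744] v=[-0.8163]
Step 57: x=[1.8339] v=[-0.8095]
Step 58: x=[1.7938] v=[-0.8019]
Step 59: x=[1.7541] v=[-0.7934]
Step 60: x=[1.7149] v=[-0.7841]
Step 61: x=[1.6762] v=[-0.7740]
Step 62: x=[1.6380] v=[-0.7631]
Step 63: x=[1.6004] v=[-0.7514]
Step 64: x=[1.5635] v=[-0.7389]
Step 65: x=[1.5272] v=[-0.7256]
Step 66: x=[1.4916] v=[-0.7116]
Step 67: x=[1.4568] v=[-0.6968]
Step 68: x=[1.4227] v=[-0.6813]
Step 69: x=[1.3894] v=[-0.6651]
Step 70: x=[1.3570] v=[-0.6482]
Step 71: x=[1.3255] v=[-0.6306]
Step 72: x=[1.2949] v=[-0.6124]
v[0] did not become non-negative within 72 steps; using fallback time=3.6000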